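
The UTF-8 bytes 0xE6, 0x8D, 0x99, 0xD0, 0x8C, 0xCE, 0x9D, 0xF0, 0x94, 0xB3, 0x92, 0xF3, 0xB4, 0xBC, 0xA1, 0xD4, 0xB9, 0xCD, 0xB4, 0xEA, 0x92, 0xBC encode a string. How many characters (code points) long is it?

8

Byte at offset 0: 0xE6 = 11100110 → 3-byte char (#1). Advance 3.
Byte at offset 3: 0xD0 = 11010000 → 2-byte char (#2). Advance 2.
Byte at offset 5: 0xCE = 11001110 → 2-byte char (#3). Advance 2.
Byte at offset 7: 0xF0 = 11110000 → 4-byte char (#4). Advance 4.
Byte at offset 11: 0xF3 = 11110011 → 4-byte char (#5). Advance 4.
Byte at offset 15: 0xD4 = 11010100 → 2-byte char (#6). Advance 2.
Byte at offset 17: 0xCD = 11001101 → 2-byte char (#7). Advance 2.
Byte at offset 19: 0xEA = 11101010 → 3-byte char (#8). Advance 3.
Reached end at offset 22 after 8 code points.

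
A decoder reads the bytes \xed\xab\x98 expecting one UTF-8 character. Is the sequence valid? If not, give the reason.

invalid (encodes a surrogate (U+D800–U+DFFF))

Structurally a 3-byte sequence; payload = 0xDAD8.
But 0xDAD8 is in U+D800–U+DFFF, the surrogate range. Surrogates are not Unicode scalar values and are forbidden in UTF-8.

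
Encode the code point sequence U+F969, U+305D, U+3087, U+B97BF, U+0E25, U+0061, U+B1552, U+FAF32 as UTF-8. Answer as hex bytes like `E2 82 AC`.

EF A5 A9 E3 81 9D E3 82 87 F2 B9 9E BF E0 B8 A5 61 F2 B1 95 92 F3 BA BC B2

U+F969: 3-byte form → EF A5 A9.
U+305D: 3-byte form → E3 81 9D.
U+3087: 3-byte form → E3 82 87.
U+B97BF: 4-byte form → F2 B9 9E BF.
U+0E25: 3-byte form → E0 B8 A5.
U+0061: 1-byte form → 61.
U+B1552: 4-byte form → F2 B1 95 92.
U+FAF32: 4-byte form → F3 BA BC B2.
Concatenated (25 bytes): EF A5 A9 E3 81 9D E3 82 87 F2 B9 9E BF E0 B8 A5 61 F2 B1 95 92 F3 BA BC B2.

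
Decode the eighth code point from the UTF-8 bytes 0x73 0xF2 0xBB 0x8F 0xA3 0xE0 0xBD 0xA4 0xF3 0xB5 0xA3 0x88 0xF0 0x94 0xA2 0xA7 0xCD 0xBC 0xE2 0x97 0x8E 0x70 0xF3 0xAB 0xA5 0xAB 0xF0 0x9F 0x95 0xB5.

U+0070

Offset 0: leading byte 0x73 = 01110011 → 1-byte char #1 = 73.
Offset 1: leading byte 0xF2 = 11110010 → 4-byte char #2 = F2 BB 8F A3.
Offset 5: leading byte 0xE0 = 11100000 → 3-byte char #3 = E0 BD A4.
Offset 8: leading byte 0xF3 = 11110011 → 4-byte char #4 = F3 B5 A3 88.
Offset 12: leading byte 0xF0 = 11110000 → 4-byte char #5 = F0 94 A2 A7.
Offset 16: leading byte 0xCD = 11001101 → 2-byte char #6 = CD BC.
Offset 18: leading byte 0xE2 = 11100010 → 3-byte char #7 = E2 97 8E.
Offset 21: leading byte 0x70 = 01110000 → 1-byte char #8 = 70.
Leading byte 0x70 = 01110000 matches 0xxxxxxx → 1-byte sequence.
Byte 1: 0x70 = 01110000, payload 1110000 (7 bits).
Concatenate: 1110000 = 0x70 (7 bits → U+0070).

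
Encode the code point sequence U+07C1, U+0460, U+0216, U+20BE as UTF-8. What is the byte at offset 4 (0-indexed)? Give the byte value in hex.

0xC8

U+07C1 → 2-byte form DF 81 at offsets 0–1.
U+0460 → 2-byte form D1 A0 at offsets 2–3.
U+0216 → 2-byte form C8 96 at offsets 4–5.
Offset 4 falls in char 3's range; it's byte 1 of C8 96 = 0xC8.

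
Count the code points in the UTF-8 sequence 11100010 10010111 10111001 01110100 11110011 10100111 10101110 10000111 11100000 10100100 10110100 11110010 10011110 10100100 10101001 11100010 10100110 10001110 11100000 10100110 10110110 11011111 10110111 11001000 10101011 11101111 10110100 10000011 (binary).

Byte at offset 0: 0xE2 = 11100010 → 3-byte char (#1). Advance 3.
Byte at offset 3: 0x74 = 01110100 → 1-byte char (#2). Advance 1.
Byte at offset 4: 0xF3 = 11110011 → 4-byte char (#3). Advance 4.
Byte at offset 8: 0xE0 = 11100000 → 3-byte char (#4). Advance 3.
Byte at offset 11: 0xF2 = 11110010 → 4-byte char (#5). Advance 4.
Byte at offset 15: 0xE2 = 11100010 → 3-byte char (#6). Advance 3.
Byte at offset 18: 0xE0 = 11100000 → 3-byte char (#7). Advance 3.
Byte at offset 21: 0xDF = 11011111 → 2-byte char (#8). Advance 2.
Byte at offset 23: 0xC8 = 11001000 → 2-byte char (#9). Advance 2.
Byte at offset 25: 0xEF = 11101111 → 3-byte char (#10). Advance 3.
Reached end at offset 28 after 10 code points.

10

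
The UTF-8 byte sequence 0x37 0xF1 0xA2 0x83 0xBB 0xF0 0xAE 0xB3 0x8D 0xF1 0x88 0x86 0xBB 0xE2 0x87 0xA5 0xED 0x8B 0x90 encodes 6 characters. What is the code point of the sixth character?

Offset 0: leading byte 0x37 = 00110111 → 1-byte char #1 = 37.
Offset 1: leading byte 0xF1 = 11110001 → 4-byte char #2 = F1 A2 83 BB.
Offset 5: leading byte 0xF0 = 11110000 → 4-byte char #3 = F0 AE B3 8D.
Offset 9: leading byte 0xF1 = 11110001 → 4-byte char #4 = F1 88 86 BB.
Offset 13: leading byte 0xE2 = 11100010 → 3-byte char #5 = E2 87 A5.
Offset 16: leading byte 0xED = 11101101 → 3-byte char #6 = ED 8B 90.
Leading byte 0xED = 11101101 matches 1110xxxx → 3-byte sequence.
Byte 1: 0xED = 11101101, payload 1101 (4 bits).
Byte 2: 0x8B = 10001011 (10xxxxxx ✓), payload 001011.
Byte 3: 0x90 = 10010000 (10xxxxxx ✓), payload 010000.
Concatenate: 1101001011010000 = 0xD2D0 (16 bits → U+D2D0).

U+D2D0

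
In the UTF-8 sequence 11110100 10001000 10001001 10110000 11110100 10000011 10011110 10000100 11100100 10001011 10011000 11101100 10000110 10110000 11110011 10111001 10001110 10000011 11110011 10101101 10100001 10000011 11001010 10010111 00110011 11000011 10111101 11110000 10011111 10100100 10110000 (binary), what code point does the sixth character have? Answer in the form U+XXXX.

U+ED843

Offset 0: leading byte 0xF4 = 11110100 → 4-byte char #1 = F4 88 89 B0.
Offset 4: leading byte 0xF4 = 11110100 → 4-byte char #2 = F4 83 9E 84.
Offset 8: leading byte 0xE4 = 11100100 → 3-byte char #3 = E4 8B 98.
Offset 11: leading byte 0xEC = 11101100 → 3-byte char #4 = EC 86 B0.
Offset 14: leading byte 0xF3 = 11110011 → 4-byte char #5 = F3 B9 8E 83.
Offset 18: leading byte 0xF3 = 11110011 → 4-byte char #6 = F3 AD A1 83.
Leading byte 0xF3 = 11110011 matches 11110xxx → 4-byte sequence.
Byte 1: 0xF3 = 11110011, payload 011 (3 bits).
Byte 2: 0xAD = 10101101 (10xxxxxx ✓), payload 101101.
Byte 3: 0xA1 = 10100001 (10xxxxxx ✓), payload 100001.
Byte 4: 0x83 = 10000011 (10xxxxxx ✓), payload 000011.
Concatenate: 011101101100001000011 = 0xED843 (21 bits → U+ED843).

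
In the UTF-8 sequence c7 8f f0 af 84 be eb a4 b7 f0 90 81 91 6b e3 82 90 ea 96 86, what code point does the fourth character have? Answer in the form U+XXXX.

Offset 0: leading byte 0xC7 = 11000111 → 2-byte char #1 = C7 8F.
Offset 2: leading byte 0xF0 = 11110000 → 4-byte char #2 = F0 AF 84 BE.
Offset 6: leading byte 0xEB = 11101011 → 3-byte char #3 = EB A4 B7.
Offset 9: leading byte 0xF0 = 11110000 → 4-byte char #4 = F0 90 81 91.
Leading byte 0xF0 = 11110000 matches 11110xxx → 4-byte sequence.
Byte 1: 0xF0 = 11110000, payload 000 (3 bits).
Byte 2: 0x90 = 10010000 (10xxxxxx ✓), payload 010000.
Byte 3: 0x81 = 10000001 (10xxxxxx ✓), payload 000001.
Byte 4: 0x91 = 10010001 (10xxxxxx ✓), payload 010001.
Concatenate: 000010000000001010001 = 0x10051 (21 bits → U+10051).

U+10051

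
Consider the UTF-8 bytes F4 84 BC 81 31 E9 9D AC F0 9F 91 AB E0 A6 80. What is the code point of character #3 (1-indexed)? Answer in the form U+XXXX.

U+976C

Offset 0: leading byte 0xF4 = 11110100 → 4-byte char #1 = F4 84 BC 81.
Offset 4: leading byte 0x31 = 00110001 → 1-byte char #2 = 31.
Offset 5: leading byte 0xE9 = 11101001 → 3-byte char #3 = E9 9D AC.
Leading byte 0xE9 = 11101001 matches 1110xxxx → 3-byte sequence.
Byte 1: 0xE9 = 11101001, payload 1001 (4 bits).
Byte 2: 0x9D = 10011101 (10xxxxxx ✓), payload 011101.
Byte 3: 0xAC = 10101100 (10xxxxxx ✓), payload 101100.
Concatenate: 1001011101101100 = 0x976C (16 bits → U+976C).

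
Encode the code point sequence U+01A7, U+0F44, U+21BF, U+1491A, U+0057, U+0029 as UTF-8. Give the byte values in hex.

U+01A7: 2-byte form → C6 A7.
U+0F44: 3-byte form → E0 BD 84.
U+21BF: 3-byte form → E2 86 BF.
U+1491A: 4-byte form → F0 94 A4 9A.
U+0057: 1-byte form → 57.
U+0029: 1-byte form → 29.
Concatenated (14 bytes): C6 A7 E0 BD 84 E2 86 BF F0 94 A4 9A 57 29.

C6 A7 E0 BD 84 E2 86 BF F0 94 A4 9A 57 29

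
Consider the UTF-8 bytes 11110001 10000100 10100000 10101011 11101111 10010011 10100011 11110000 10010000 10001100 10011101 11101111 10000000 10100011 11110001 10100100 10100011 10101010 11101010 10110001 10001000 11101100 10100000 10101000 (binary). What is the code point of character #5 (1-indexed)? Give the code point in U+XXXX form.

U+648EA

Offset 0: leading byte 0xF1 = 11110001 → 4-byte char #1 = F1 84 A0 AB.
Offset 4: leading byte 0xEF = 11101111 → 3-byte char #2 = EF 93 A3.
Offset 7: leading byte 0xF0 = 11110000 → 4-byte char #3 = F0 90 8C 9D.
Offset 11: leading byte 0xEF = 11101111 → 3-byte char #4 = EF 80 A3.
Offset 14: leading byte 0xF1 = 11110001 → 4-byte char #5 = F1 A4 A3 AA.
Leading byte 0xF1 = 11110001 matches 11110xxx → 4-byte sequence.
Byte 1: 0xF1 = 11110001, payload 001 (3 bits).
Byte 2: 0xA4 = 10100100 (10xxxxxx ✓), payload 100100.
Byte 3: 0xA3 = 10100011 (10xxxxxx ✓), payload 100011.
Byte 4: 0xAA = 10101010 (10xxxxxx ✓), payload 101010.
Concatenate: 001100100100011101010 = 0x648EA (21 bits → U+648EA).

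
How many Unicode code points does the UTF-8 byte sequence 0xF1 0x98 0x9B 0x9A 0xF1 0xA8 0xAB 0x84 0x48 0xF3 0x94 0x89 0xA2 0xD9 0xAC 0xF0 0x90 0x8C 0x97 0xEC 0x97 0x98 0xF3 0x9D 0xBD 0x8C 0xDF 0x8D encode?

9

Byte at offset 0: 0xF1 = 11110001 → 4-byte char (#1). Advance 4.
Byte at offset 4: 0xF1 = 11110001 → 4-byte char (#2). Advance 4.
Byte at offset 8: 0x48 = 01001000 → 1-byte char (#3). Advance 1.
Byte at offset 9: 0xF3 = 11110011 → 4-byte char (#4). Advance 4.
Byte at offset 13: 0xD9 = 11011001 → 2-byte char (#5). Advance 2.
Byte at offset 15: 0xF0 = 11110000 → 4-byte char (#6). Advance 4.
Byte at offset 19: 0xEC = 11101100 → 3-byte char (#7). Advance 3.
Byte at offset 22: 0xF3 = 11110011 → 4-byte char (#8). Advance 4.
Byte at offset 26: 0xDF = 11011111 → 2-byte char (#9). Advance 2.
Reached end at offset 28 after 9 code points.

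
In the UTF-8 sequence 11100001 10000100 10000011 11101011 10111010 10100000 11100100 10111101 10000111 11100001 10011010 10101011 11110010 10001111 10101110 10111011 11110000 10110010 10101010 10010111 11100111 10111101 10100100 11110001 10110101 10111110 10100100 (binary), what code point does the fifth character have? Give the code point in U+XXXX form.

Offset 0: leading byte 0xE1 = 11100001 → 3-byte char #1 = E1 84 83.
Offset 3: leading byte 0xEB = 11101011 → 3-byte char #2 = EB BA A0.
Offset 6: leading byte 0xE4 = 11100100 → 3-byte char #3 = E4 BD 87.
Offset 9: leading byte 0xE1 = 11100001 → 3-byte char #4 = E1 9A AB.
Offset 12: leading byte 0xF2 = 11110010 → 4-byte char #5 = F2 8F AE BB.
Leading byte 0xF2 = 11110010 matches 11110xxx → 4-byte sequence.
Byte 1: 0xF2 = 11110010, payload 010 (3 bits).
Byte 2: 0x8F = 10001111 (10xxxxxx ✓), payload 001111.
Byte 3: 0xAE = 10101110 (10xxxxxx ✓), payload 101110.
Byte 4: 0xBB = 10111011 (10xxxxxx ✓), payload 111011.
Concatenate: 010001111101110111011 = 0x8FBBB (21 bits → U+8FBBB).

U+8FBBB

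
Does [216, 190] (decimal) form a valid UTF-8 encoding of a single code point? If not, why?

valid

Leading byte 0xD8 = 11011000 → 2-byte form.
Continuation bytes 0xBE=10111110 all match 10xxxxxx.
Decoded value 0x63E is ≥ 0x80 (shortest form) and not a surrogate.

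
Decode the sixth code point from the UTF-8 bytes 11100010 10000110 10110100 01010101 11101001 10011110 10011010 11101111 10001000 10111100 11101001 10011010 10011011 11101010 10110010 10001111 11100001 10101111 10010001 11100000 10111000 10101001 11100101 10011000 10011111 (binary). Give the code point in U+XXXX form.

U+AC8F

Offset 0: leading byte 0xE2 = 11100010 → 3-byte char #1 = E2 86 B4.
Offset 3: leading byte 0x55 = 01010101 → 1-byte char #2 = 55.
Offset 4: leading byte 0xE9 = 11101001 → 3-byte char #3 = E9 9E 9A.
Offset 7: leading byte 0xEF = 11101111 → 3-byte char #4 = EF 88 BC.
Offset 10: leading byte 0xE9 = 11101001 → 3-byte char #5 = E9 9A 9B.
Offset 13: leading byte 0xEA = 11101010 → 3-byte char #6 = EA B2 8F.
Leading byte 0xEA = 11101010 matches 1110xxxx → 3-byte sequence.
Byte 1: 0xEA = 11101010, payload 1010 (4 bits).
Byte 2: 0xB2 = 10110010 (10xxxxxx ✓), payload 110010.
Byte 3: 0x8F = 10001111 (10xxxxxx ✓), payload 001111.
Concatenate: 1010110010001111 = 0xAC8F (16 bits → U+AC8F).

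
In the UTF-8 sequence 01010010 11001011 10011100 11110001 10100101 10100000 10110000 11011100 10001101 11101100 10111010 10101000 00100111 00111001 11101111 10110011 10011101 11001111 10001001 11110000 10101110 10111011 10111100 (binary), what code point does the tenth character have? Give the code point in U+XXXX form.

Offset 0: leading byte 0x52 = 01010010 → 1-byte char #1 = 52.
Offset 1: leading byte 0xCB = 11001011 → 2-byte char #2 = CB 9C.
Offset 3: leading byte 0xF1 = 11110001 → 4-byte char #3 = F1 A5 A0 B0.
Offset 7: leading byte 0xDC = 11011100 → 2-byte char #4 = DC 8D.
Offset 9: leading byte 0xEC = 11101100 → 3-byte char #5 = EC BA A8.
Offset 12: leading byte 0x27 = 00100111 → 1-byte char #6 = 27.
Offset 13: leading byte 0x39 = 00111001 → 1-byte char #7 = 39.
Offset 14: leading byte 0xEF = 11101111 → 3-byte char #8 = EF B3 9D.
Offset 17: leading byte 0xCF = 11001111 → 2-byte char #9 = CF 89.
Offset 19: leading byte 0xF0 = 11110000 → 4-byte char #10 = F0 AE BB BC.
Leading byte 0xF0 = 11110000 matches 11110xxx → 4-byte sequence.
Byte 1: 0xF0 = 11110000, payload 000 (3 bits).
Byte 2: 0xAE = 10101110 (10xxxxxx ✓), payload 101110.
Byte 3: 0xBB = 10111011 (10xxxxxx ✓), payload 111011.
Byte 4: 0xBC = 10111100 (10xxxxxx ✓), payload 111100.
Concatenate: 000101110111011111100 = 0x2EEFC (21 bits → U+2EEFC).

U+2EEFC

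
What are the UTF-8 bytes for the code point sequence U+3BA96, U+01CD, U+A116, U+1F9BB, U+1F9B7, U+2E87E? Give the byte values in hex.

U+3BA96: 4-byte form → F0 BB AA 96.
U+01CD: 2-byte form → C7 8D.
U+A116: 3-byte form → EA 84 96.
U+1F9BB: 4-byte form → F0 9F A6 BB.
U+1F9B7: 4-byte form → F0 9F A6 B7.
U+2E87E: 4-byte form → F0 AE A1 BE.
Concatenated (21 bytes): F0 BB AA 96 C7 8D EA 84 96 F0 9F A6 BB F0 9F A6 B7 F0 AE A1 BE.

F0 BB AA 96 C7 8D EA 84 96 F0 9F A6 BB F0 9F A6 B7 F0 AE A1 BE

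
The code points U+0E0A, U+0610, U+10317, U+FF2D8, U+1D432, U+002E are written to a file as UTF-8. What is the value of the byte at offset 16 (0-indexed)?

0xB2

U+0E0A → 3-byte form E0 B8 8A at offsets 0–2.
U+0610 → 2-byte form D8 90 at offsets 3–4.
U+10317 → 4-byte form F0 90 8C 97 at offsets 5–8.
U+FF2D8 → 4-byte form F3 BF 8B 98 at offsets 9–12.
U+1D432 → 4-byte form F0 9D 90 B2 at offsets 13–16.
Offset 16 falls in char 5's range; it's byte 4 of F0 9D 90 B2 = 0xB2.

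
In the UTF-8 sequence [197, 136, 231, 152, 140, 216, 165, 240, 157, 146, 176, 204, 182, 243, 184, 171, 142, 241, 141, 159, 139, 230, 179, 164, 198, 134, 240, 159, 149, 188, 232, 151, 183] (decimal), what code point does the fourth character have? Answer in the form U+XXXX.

U+1D4B0

Offset 0: leading byte 0xC5 = 11000101 → 2-byte char #1 = C5 88.
Offset 2: leading byte 0xE7 = 11100111 → 3-byte char #2 = E7 98 8C.
Offset 5: leading byte 0xD8 = 11011000 → 2-byte char #3 = D8 A5.
Offset 7: leading byte 0xF0 = 11110000 → 4-byte char #4 = F0 9D 92 B0.
Leading byte 0xF0 = 11110000 matches 11110xxx → 4-byte sequence.
Byte 1: 0xF0 = 11110000, payload 000 (3 bits).
Byte 2: 0x9D = 10011101 (10xxxxxx ✓), payload 011101.
Byte 3: 0x92 = 10010010 (10xxxxxx ✓), payload 010010.
Byte 4: 0xB0 = 10110000 (10xxxxxx ✓), payload 110000.
Concatenate: 000011101010010110000 = 0x1D4B0 (21 bits → U+1D4B0).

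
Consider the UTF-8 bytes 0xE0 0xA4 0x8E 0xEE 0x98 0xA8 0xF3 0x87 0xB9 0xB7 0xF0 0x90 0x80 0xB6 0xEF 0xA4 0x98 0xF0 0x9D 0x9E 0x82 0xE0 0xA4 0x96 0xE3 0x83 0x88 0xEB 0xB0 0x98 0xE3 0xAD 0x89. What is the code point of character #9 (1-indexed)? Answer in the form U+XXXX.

Offset 0: leading byte 0xE0 = 11100000 → 3-byte char #1 = E0 A4 8E.
Offset 3: leading byte 0xEE = 11101110 → 3-byte char #2 = EE 98 A8.
Offset 6: leading byte 0xF3 = 11110011 → 4-byte char #3 = F3 87 B9 B7.
Offset 10: leading byte 0xF0 = 11110000 → 4-byte char #4 = F0 90 80 B6.
Offset 14: leading byte 0xEF = 11101111 → 3-byte char #5 = EF A4 98.
Offset 17: leading byte 0xF0 = 11110000 → 4-byte char #6 = F0 9D 9E 82.
Offset 21: leading byte 0xE0 = 11100000 → 3-byte char #7 = E0 A4 96.
Offset 24: leading byte 0xE3 = 11100011 → 3-byte char #8 = E3 83 88.
Offset 27: leading byte 0xEB = 11101011 → 3-byte char #9 = EB B0 98.
Leading byte 0xEB = 11101011 matches 1110xxxx → 3-byte sequence.
Byte 1: 0xEB = 11101011, payload 1011 (4 bits).
Byte 2: 0xB0 = 10110000 (10xxxxxx ✓), payload 110000.
Byte 3: 0x98 = 10011000 (10xxxxxx ✓), payload 011000.
Concatenate: 1011110000011000 = 0xBC18 (16 bits → U+BC18).

U+BC18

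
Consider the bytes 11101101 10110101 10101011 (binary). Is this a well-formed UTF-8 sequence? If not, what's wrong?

invalid (encodes a surrogate (U+D800–U+DFFF))

Structurally a 3-byte sequence; payload = 0xDD6B.
But 0xDD6B is in U+D800–U+DFFF, the surrogate range. Surrogates are not Unicode scalar values and are forbidden in UTF-8.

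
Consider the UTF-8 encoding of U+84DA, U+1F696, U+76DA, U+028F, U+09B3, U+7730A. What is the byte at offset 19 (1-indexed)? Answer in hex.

0x8A

1-indexed offset 19 is 0-indexed offset 18.
U+84DA → 3-byte form E8 93 9A at offsets 0–2.
U+1F696 → 4-byte form F0 9F 9A 96 at offsets 3–6.
U+76DA → 3-byte form E7 9B 9A at offsets 7–9.
U+028F → 2-byte form CA 8F at offsets 10–11.
U+09B3 → 3-byte form E0 A6 B3 at offsets 12–14.
U+7730A → 4-byte form F1 B7 8C 8A at offsets 15–18.
Offset 18 falls in char 6's range; it's byte 4 of F1 B7 8C 8A = 0x8A.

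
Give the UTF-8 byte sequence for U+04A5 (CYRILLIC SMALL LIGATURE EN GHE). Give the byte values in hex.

U+04A5 = 0x4A5 = 1189 decimal. In range U+0080–U+07FF → 2-byte form: 110xxxxx 10xxxxxx.
Binary (11 bits): 10010100101.
Split 5+6: 10010 | 100101.
Byte 1: 11010010 = 0xD2.
Byte 2: 10100101 = 0xA5.

D2 A5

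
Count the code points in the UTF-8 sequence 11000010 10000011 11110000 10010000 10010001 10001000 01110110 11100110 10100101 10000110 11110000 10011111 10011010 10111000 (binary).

Byte at offset 0: 0xC2 = 11000010 → 2-byte char (#1). Advance 2.
Byte at offset 2: 0xF0 = 11110000 → 4-byte char (#2). Advance 4.
Byte at offset 6: 0x76 = 01110110 → 1-byte char (#3). Advance 1.
Byte at offset 7: 0xE6 = 11100110 → 3-byte char (#4). Advance 3.
Byte at offset 10: 0xF0 = 11110000 → 4-byte char (#5). Advance 4.
Reached end at offset 14 after 5 code points.

5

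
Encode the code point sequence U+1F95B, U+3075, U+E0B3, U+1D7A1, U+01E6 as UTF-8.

F0 9F A5 9B E3 81 B5 EE 82 B3 F0 9D 9E A1 C7 A6

U+1F95B: 4-byte form → F0 9F A5 9B.
U+3075: 3-byte form → E3 81 B5.
U+E0B3: 3-byte form → EE 82 B3.
U+1D7A1: 4-byte form → F0 9D 9E A1.
U+01E6: 2-byte form → C7 A6.
Concatenated (16 bytes): F0 9F A5 9B E3 81 B5 EE 82 B3 F0 9D 9E A1 C7 A6.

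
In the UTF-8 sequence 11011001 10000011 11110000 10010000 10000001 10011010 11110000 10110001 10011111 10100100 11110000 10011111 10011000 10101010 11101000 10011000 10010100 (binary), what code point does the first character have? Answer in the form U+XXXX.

Offset 0: leading byte 0xD9 = 11011001 → 2-byte char #1 = D9 83.
Leading byte 0xD9 = 11011001 matches 110xxxxx → 2-byte sequence.
Byte 1: 0xD9 = 11011001, payload 11001 (5 bits).
Byte 2: 0x83 = 10000011 (10xxxxxx ✓), payload 000011.
Concatenate: 11001000011 = 0x643 (11 bits → U+0643).

U+0643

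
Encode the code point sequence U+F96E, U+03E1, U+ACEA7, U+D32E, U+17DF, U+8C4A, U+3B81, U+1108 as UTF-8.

EF A5 AE CF A1 F2 AC BA A7 ED 8C AE E1 9F 9F E8 B1 8A E3 AE 81 E1 84 88

U+F96E: 3-byte form → EF A5 AE.
U+03E1: 2-byte form → CF A1.
U+ACEA7: 4-byte form → F2 AC BA A7.
U+D32E: 3-byte form → ED 8C AE.
U+17DF: 3-byte form → E1 9F 9F.
U+8C4A: 3-byte form → E8 B1 8A.
U+3B81: 3-byte form → E3 AE 81.
U+1108: 3-byte form → E1 84 88.
Concatenated (24 bytes): EF A5 AE CF A1 F2 AC BA A7 ED 8C AE E1 9F 9F E8 B1 8A E3 AE 81 E1 84 88.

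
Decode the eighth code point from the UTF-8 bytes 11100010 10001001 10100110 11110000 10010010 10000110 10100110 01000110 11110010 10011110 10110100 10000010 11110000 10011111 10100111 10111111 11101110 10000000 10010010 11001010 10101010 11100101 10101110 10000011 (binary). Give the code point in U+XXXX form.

Offset 0: leading byte 0xE2 = 11100010 → 3-byte char #1 = E2 89 A6.
Offset 3: leading byte 0xF0 = 11110000 → 4-byte char #2 = F0 92 86 A6.
Offset 7: leading byte 0x46 = 01000110 → 1-byte char #3 = 46.
Offset 8: leading byte 0xF2 = 11110010 → 4-byte char #4 = F2 9E B4 82.
Offset 12: leading byte 0xF0 = 11110000 → 4-byte char #5 = F0 9F A7 BF.
Offset 16: leading byte 0xEE = 11101110 → 3-byte char #6 = EE 80 92.
Offset 19: leading byte 0xCA = 11001010 → 2-byte char #7 = CA AA.
Offset 21: leading byte 0xE5 = 11100101 → 3-byte char #8 = E5 AE 83.
Leading byte 0xE5 = 11100101 matches 1110xxxx → 3-byte sequence.
Byte 1: 0xE5 = 11100101, payload 0101 (4 bits).
Byte 2: 0xAE = 10101110 (10xxxxxx ✓), payload 101110.
Byte 3: 0x83 = 10000011 (10xxxxxx ✓), payload 000011.
Concatenate: 0101101110000011 = 0x5B83 (16 bits → U+5B83).

U+5B83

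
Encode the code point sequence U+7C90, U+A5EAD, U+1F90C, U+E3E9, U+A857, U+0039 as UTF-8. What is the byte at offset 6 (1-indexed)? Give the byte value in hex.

0xBA

1-indexed offset 6 is 0-indexed offset 5.
U+7C90 → 3-byte form E7 B2 90 at offsets 0–2.
U+A5EAD → 4-byte form F2 A5 BA AD at offsets 3–6.
Offset 5 falls in char 2's range; it's byte 3 of F2 A5 BA AD = 0xBA.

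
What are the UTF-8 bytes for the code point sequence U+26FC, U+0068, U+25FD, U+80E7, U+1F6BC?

U+26FC: 3-byte form → E2 9B BC.
U+0068: 1-byte form → 68.
U+25FD: 3-byte form → E2 97 BD.
U+80E7: 3-byte form → E8 83 A7.
U+1F6BC: 4-byte form → F0 9F 9A BC.
Concatenated (14 bytes): E2 9B BC 68 E2 97 BD E8 83 A7 F0 9F 9A BC.

E2 9B BC 68 E2 97 BD E8 83 A7 F0 9F 9A BC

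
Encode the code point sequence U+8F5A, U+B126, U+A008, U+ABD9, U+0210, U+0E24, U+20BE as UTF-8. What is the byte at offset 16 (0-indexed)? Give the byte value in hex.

U+8F5A → 3-byte form E8 BD 9A at offsets 0–2.
U+B126 → 3-byte form EB 84 A6 at offsets 3–5.
U+A008 → 3-byte form EA 80 88 at offsets 6–8.
U+ABD9 → 3-byte form EA AF 99 at offsets 9–11.
U+0210 → 2-byte form C8 90 at offsets 12–13.
U+0E24 → 3-byte form E0 B8 A4 at offsets 14–16.
Offset 16 falls in char 6's range; it's byte 3 of E0 B8 A4 = 0xA4.

0xA4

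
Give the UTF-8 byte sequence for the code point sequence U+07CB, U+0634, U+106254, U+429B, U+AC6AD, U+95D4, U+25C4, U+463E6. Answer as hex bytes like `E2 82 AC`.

DF 8B D8 B4 F4 86 89 94 E4 8A 9B F2 AC 9A AD E9 97 94 E2 97 84 F1 86 8F A6

U+07CB: 2-byte form → DF 8B.
U+0634: 2-byte form → D8 B4.
U+106254: 4-byte form → F4 86 89 94.
U+429B: 3-byte form → E4 8A 9B.
U+AC6AD: 4-byte form → F2 AC 9A AD.
U+95D4: 3-byte form → E9 97 94.
U+25C4: 3-byte form → E2 97 84.
U+463E6: 4-byte form → F1 86 8F A6.
Concatenated (25 bytes): DF 8B D8 B4 F4 86 89 94 E4 8A 9B F2 AC 9A AD E9 97 94 E2 97 84 F1 86 8F A6.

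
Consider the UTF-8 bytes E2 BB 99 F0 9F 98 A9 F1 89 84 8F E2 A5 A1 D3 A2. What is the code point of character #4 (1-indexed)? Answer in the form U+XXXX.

U+2961

Offset 0: leading byte 0xE2 = 11100010 → 3-byte char #1 = E2 BB 99.
Offset 3: leading byte 0xF0 = 11110000 → 4-byte char #2 = F0 9F 98 A9.
Offset 7: leading byte 0xF1 = 11110001 → 4-byte char #3 = F1 89 84 8F.
Offset 11: leading byte 0xE2 = 11100010 → 3-byte char #4 = E2 A5 A1.
Leading byte 0xE2 = 11100010 matches 1110xxxx → 3-byte sequence.
Byte 1: 0xE2 = 11100010, payload 0010 (4 bits).
Byte 2: 0xA5 = 10100101 (10xxxxxx ✓), payload 100101.
Byte 3: 0xA1 = 10100001 (10xxxxxx ✓), payload 100001.
Concatenate: 0010100101100001 = 0x2961 (16 bits → U+2961).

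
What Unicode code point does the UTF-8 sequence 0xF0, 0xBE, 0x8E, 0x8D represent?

U+3E38D

Leading byte 0xF0 = 11110000 matches 11110xxx → 4-byte sequence.
Byte 1: 0xF0 = 11110000, payload 000 (3 bits).
Byte 2: 0xBE = 10111110 (10xxxxxx ✓), payload 111110.
Byte 3: 0x8E = 10001110 (10xxxxxx ✓), payload 001110.
Byte 4: 0x8D = 10001101 (10xxxxxx ✓), payload 001101.
Concatenate: 000111110001110001101 = 0x3E38D (21 bits → U+3E38D).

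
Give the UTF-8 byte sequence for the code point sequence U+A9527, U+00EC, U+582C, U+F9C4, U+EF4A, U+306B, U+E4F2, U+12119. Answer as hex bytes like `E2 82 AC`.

F2 A9 94 A7 C3 AC E5 A0 AC EF A7 84 EE BD 8A E3 81 AB EE 93 B2 F0 92 84 99

U+A9527: 4-byte form → F2 A9 94 A7.
U+00EC: 2-byte form → C3 AC.
U+582C: 3-byte form → E5 A0 AC.
U+F9C4: 3-byte form → EF A7 84.
U+EF4A: 3-byte form → EE BD 8A.
U+306B: 3-byte form → E3 81 AB.
U+E4F2: 3-byte form → EE 93 B2.
U+12119: 4-byte form → F0 92 84 99.
Concatenated (25 bytes): F2 A9 94 A7 C3 AC E5 A0 AC EF A7 84 EE BD 8A E3 81 AB EE 93 B2 F0 92 84 99.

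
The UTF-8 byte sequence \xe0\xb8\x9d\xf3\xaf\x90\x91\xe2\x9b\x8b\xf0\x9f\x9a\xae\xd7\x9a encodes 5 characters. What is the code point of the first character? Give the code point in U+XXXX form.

U+0E1D

Offset 0: leading byte 0xE0 = 11100000 → 3-byte char #1 = E0 B8 9D.
Leading byte 0xE0 = 11100000 matches 1110xxxx → 3-byte sequence.
Byte 1: 0xE0 = 11100000, payload 0000 (4 bits).
Byte 2: 0xB8 = 10111000 (10xxxxxx ✓), payload 111000.
Byte 3: 0x9D = 10011101 (10xxxxxx ✓), payload 011101.
Concatenate: 0000111000011101 = 0xE1D (16 bits → U+0E1D).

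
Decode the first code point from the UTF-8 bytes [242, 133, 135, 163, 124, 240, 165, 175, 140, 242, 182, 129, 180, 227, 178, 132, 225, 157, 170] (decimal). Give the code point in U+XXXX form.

U+851E3

Offset 0: leading byte 0xF2 = 11110010 → 4-byte char #1 = F2 85 87 A3.
Leading byte 0xF2 = 11110010 matches 11110xxx → 4-byte sequence.
Byte 1: 0xF2 = 11110010, payload 010 (3 bits).
Byte 2: 0x85 = 10000101 (10xxxxxx ✓), payload 000101.
Byte 3: 0x87 = 10000111 (10xxxxxx ✓), payload 000111.
Byte 4: 0xA3 = 10100011 (10xxxxxx ✓), payload 100011.
Concatenate: 010000101000111100011 = 0x851E3 (21 bits → U+851E3).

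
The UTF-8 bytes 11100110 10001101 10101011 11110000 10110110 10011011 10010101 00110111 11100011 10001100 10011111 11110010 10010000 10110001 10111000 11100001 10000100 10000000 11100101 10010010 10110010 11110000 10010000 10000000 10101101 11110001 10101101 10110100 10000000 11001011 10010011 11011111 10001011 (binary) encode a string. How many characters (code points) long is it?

11

Byte at offset 0: 0xE6 = 11100110 → 3-byte char (#1). Advance 3.
Byte at offset 3: 0xF0 = 11110000 → 4-byte char (#2). Advance 4.
Byte at offset 7: 0x37 = 00110111 → 1-byte char (#3). Advance 1.
Byte at offset 8: 0xE3 = 11100011 → 3-byte char (#4). Advance 3.
Byte at offset 11: 0xF2 = 11110010 → 4-byte char (#5). Advance 4.
Byte at offset 15: 0xE1 = 11100001 → 3-byte char (#6). Advance 3.
Byte at offset 18: 0xE5 = 11100101 → 3-byte char (#7). Advance 3.
Byte at offset 21: 0xF0 = 11110000 → 4-byte char (#8). Advance 4.
Byte at offset 25: 0xF1 = 11110001 → 4-byte char (#9). Advance 4.
Byte at offset 29: 0xCB = 11001011 → 2-byte char (#10). Advance 2.
Byte at offset 31: 0xDF = 11011111 → 2-byte char (#11). Advance 2.
Reached end at offset 33 after 11 code points.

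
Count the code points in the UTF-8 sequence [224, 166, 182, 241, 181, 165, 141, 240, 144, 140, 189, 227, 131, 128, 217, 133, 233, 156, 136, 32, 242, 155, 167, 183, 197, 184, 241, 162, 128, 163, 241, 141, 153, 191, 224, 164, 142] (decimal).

Byte at offset 0: 0xE0 = 11100000 → 3-byte char (#1). Advance 3.
Byte at offset 3: 0xF1 = 11110001 → 4-byte char (#2). Advance 4.
Byte at offset 7: 0xF0 = 11110000 → 4-byte char (#3). Advance 4.
Byte at offset 11: 0xE3 = 11100011 → 3-byte char (#4). Advance 3.
Byte at offset 14: 0xD9 = 11011001 → 2-byte char (#5). Advance 2.
Byte at offset 16: 0xE9 = 11101001 → 3-byte char (#6). Advance 3.
Byte at offset 19: 0x20 = 00100000 → 1-byte char (#7). Advance 1.
Byte at offset 20: 0xF2 = 11110010 → 4-byte char (#8). Advance 4.
Byte at offset 24: 0xC5 = 11000101 → 2-byte char (#9). Advance 2.
Byte at offset 26: 0xF1 = 11110001 → 4-byte char (#10). Advance 4.
Byte at offset 30: 0xF1 = 11110001 → 4-byte char (#11). Advance 4.
Byte at offset 34: 0xE0 = 11100000 → 3-byte char (#12). Advance 3.
Reached end at offset 37 after 12 code points.

12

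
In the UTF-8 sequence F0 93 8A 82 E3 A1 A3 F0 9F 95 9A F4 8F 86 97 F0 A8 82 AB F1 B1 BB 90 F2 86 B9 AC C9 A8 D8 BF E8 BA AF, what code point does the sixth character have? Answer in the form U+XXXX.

Offset 0: leading byte 0xF0 = 11110000 → 4-byte char #1 = F0 93 8A 82.
Offset 4: leading byte 0xE3 = 11100011 → 3-byte char #2 = E3 A1 A3.
Offset 7: leading byte 0xF0 = 11110000 → 4-byte char #3 = F0 9F 95 9A.
Offset 11: leading byte 0xF4 = 11110100 → 4-byte char #4 = F4 8F 86 97.
Offset 15: leading byte 0xF0 = 11110000 → 4-byte char #5 = F0 A8 82 AB.
Offset 19: leading byte 0xF1 = 11110001 → 4-byte char #6 = F1 B1 BB 90.
Leading byte 0xF1 = 11110001 matches 11110xxx → 4-byte sequence.
Byte 1: 0xF1 = 11110001, payload 001 (3 bits).
Byte 2: 0xB1 = 10110001 (10xxxxxx ✓), payload 110001.
Byte 3: 0xBB = 10111011 (10xxxxxx ✓), payload 111011.
Byte 4: 0x90 = 10010000 (10xxxxxx ✓), payload 010000.
Concatenate: 001110001111011010000 = 0x71ED0 (21 bits → U+71ED0).

U+71ED0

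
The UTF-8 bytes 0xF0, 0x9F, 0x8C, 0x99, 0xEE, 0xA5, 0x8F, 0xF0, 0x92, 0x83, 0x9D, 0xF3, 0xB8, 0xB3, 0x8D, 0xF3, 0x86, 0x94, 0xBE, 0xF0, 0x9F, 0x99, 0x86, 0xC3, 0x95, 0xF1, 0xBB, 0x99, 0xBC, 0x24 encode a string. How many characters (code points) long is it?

9

Byte at offset 0: 0xF0 = 11110000 → 4-byte char (#1). Advance 4.
Byte at offset 4: 0xEE = 11101110 → 3-byte char (#2). Advance 3.
Byte at offset 7: 0xF0 = 11110000 → 4-byte char (#3). Advance 4.
Byte at offset 11: 0xF3 = 11110011 → 4-byte char (#4). Advance 4.
Byte at offset 15: 0xF3 = 11110011 → 4-byte char (#5). Advance 4.
Byte at offset 19: 0xF0 = 11110000 → 4-byte char (#6). Advance 4.
Byte at offset 23: 0xC3 = 11000011 → 2-byte char (#7). Advance 2.
Byte at offset 25: 0xF1 = 11110001 → 4-byte char (#8). Advance 4.
Byte at offset 29: 0x24 = 00100100 → 1-byte char (#9). Advance 1.
Reached end at offset 30 after 9 code points.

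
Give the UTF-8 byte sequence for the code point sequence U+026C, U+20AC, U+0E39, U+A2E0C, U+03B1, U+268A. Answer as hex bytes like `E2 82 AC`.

C9 AC E2 82 AC E0 B8 B9 F2 A2 B8 8C CE B1 E2 9A 8A

U+026C: 2-byte form → C9 AC.
U+20AC: 3-byte form → E2 82 AC.
U+0E39: 3-byte form → E0 B8 B9.
U+A2E0C: 4-byte form → F2 A2 B8 8C.
U+03B1: 2-byte form → CE B1.
U+268A: 3-byte form → E2 9A 8A.
Concatenated (17 bytes): C9 AC E2 82 AC E0 B8 B9 F2 A2 B8 8C CE B1 E2 9A 8A.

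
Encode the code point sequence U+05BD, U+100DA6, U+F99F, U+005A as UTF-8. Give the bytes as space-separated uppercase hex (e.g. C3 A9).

D6 BD F4 80 B6 A6 EF A6 9F 5A

U+05BD: 2-byte form → D6 BD.
U+100DA6: 4-byte form → F4 80 B6 A6.
U+F99F: 3-byte form → EF A6 9F.
U+005A: 1-byte form → 5A.
Concatenated (10 bytes): D6 BD F4 80 B6 A6 EF A6 9F 5A.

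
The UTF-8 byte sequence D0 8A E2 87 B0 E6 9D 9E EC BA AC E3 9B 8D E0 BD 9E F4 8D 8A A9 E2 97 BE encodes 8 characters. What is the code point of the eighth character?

Offset 0: leading byte 0xD0 = 11010000 → 2-byte char #1 = D0 8A.
Offset 2: leading byte 0xE2 = 11100010 → 3-byte char #2 = E2 87 B0.
Offset 5: leading byte 0xE6 = 11100110 → 3-byte char #3 = E6 9D 9E.
Offset 8: leading byte 0xEC = 11101100 → 3-byte char #4 = EC BA AC.
Offset 11: leading byte 0xE3 = 11100011 → 3-byte char #5 = E3 9B 8D.
Offset 14: leading byte 0xE0 = 11100000 → 3-byte char #6 = E0 BD 9E.
Offset 17: leading byte 0xF4 = 11110100 → 4-byte char #7 = F4 8D 8A A9.
Offset 21: leading byte 0xE2 = 11100010 → 3-byte char #8 = E2 97 BE.
Leading byte 0xE2 = 11100010 matches 1110xxxx → 3-byte sequence.
Byte 1: 0xE2 = 11100010, payload 0010 (4 bits).
Byte 2: 0x97 = 10010111 (10xxxxxx ✓), payload 010111.
Byte 3: 0xBE = 10111110 (10xxxxxx ✓), payload 111110.
Concatenate: 0010010111111110 = 0x25FE (16 bits → U+25FE).

U+25FE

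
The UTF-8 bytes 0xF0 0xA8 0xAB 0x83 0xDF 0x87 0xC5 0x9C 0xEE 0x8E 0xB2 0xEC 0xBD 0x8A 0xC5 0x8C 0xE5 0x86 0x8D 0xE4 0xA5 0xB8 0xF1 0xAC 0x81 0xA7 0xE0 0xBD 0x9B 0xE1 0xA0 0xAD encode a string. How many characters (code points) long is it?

Byte at offset 0: 0xF0 = 11110000 → 4-byte char (#1). Advance 4.
Byte at offset 4: 0xDF = 11011111 → 2-byte char (#2). Advance 2.
Byte at offset 6: 0xC5 = 11000101 → 2-byte char (#3). Advance 2.
Byte at offset 8: 0xEE = 11101110 → 3-byte char (#4). Advance 3.
Byte at offset 11: 0xEC = 11101100 → 3-byte char (#5). Advance 3.
Byte at offset 14: 0xC5 = 11000101 → 2-byte char (#6). Advance 2.
Byte at offset 16: 0xE5 = 11100101 → 3-byte char (#7). Advance 3.
Byte at offset 19: 0xE4 = 11100100 → 3-byte char (#8). Advance 3.
Byte at offset 22: 0xF1 = 11110001 → 4-byte char (#9). Advance 4.
Byte at offset 26: 0xE0 = 11100000 → 3-byte char (#10). Advance 3.
Byte at offset 29: 0xE1 = 11100001 → 3-byte char (#11). Advance 3.
Reached end at offset 32 after 11 code points.

11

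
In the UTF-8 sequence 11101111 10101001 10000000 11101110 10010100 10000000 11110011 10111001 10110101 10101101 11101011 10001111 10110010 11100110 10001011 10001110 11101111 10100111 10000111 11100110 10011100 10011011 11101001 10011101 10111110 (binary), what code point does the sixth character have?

U+F9C7

Offset 0: leading byte 0xEF = 11101111 → 3-byte char #1 = EF A9 80.
Offset 3: leading byte 0xEE = 11101110 → 3-byte char #2 = EE 94 80.
Offset 6: leading byte 0xF3 = 11110011 → 4-byte char #3 = F3 B9 B5 AD.
Offset 10: leading byte 0xEB = 11101011 → 3-byte char #4 = EB 8F B2.
Offset 13: leading byte 0xE6 = 11100110 → 3-byte char #5 = E6 8B 8E.
Offset 16: leading byte 0xEF = 11101111 → 3-byte char #6 = EF A7 87.
Leading byte 0xEF = 11101111 matches 1110xxxx → 3-byte sequence.
Byte 1: 0xEF = 11101111, payload 1111 (4 bits).
Byte 2: 0xA7 = 10100111 (10xxxxxx ✓), payload 100111.
Byte 3: 0x87 = 10000111 (10xxxxxx ✓), payload 000111.
Concatenate: 1111100111000111 = 0xF9C7 (16 bits → U+F9C7).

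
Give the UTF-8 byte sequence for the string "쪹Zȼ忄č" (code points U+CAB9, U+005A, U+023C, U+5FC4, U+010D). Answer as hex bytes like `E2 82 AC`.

EC AA B9 5A C8 BC E5 BF 84 C4 8D

U+CAB9: 3-byte form → EC AA B9.
U+005A: 1-byte form → 5A.
U+023C: 2-byte form → C8 BC.
U+5FC4: 3-byte form → E5 BF 84.
U+010D: 2-byte form → C4 8D.
Concatenated (11 bytes): EC AA B9 5A C8 BC E5 BF 84 C4 8D.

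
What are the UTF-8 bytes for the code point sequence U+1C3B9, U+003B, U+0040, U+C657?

U+1C3B9: 4-byte form → F0 9C 8E B9.
U+003B: 1-byte form → 3B.
U+0040: 1-byte form → 40.
U+C657: 3-byte form → EC 99 97.
Concatenated (9 bytes): F0 9C 8E B9 3B 40 EC 99 97.

F0 9C 8E B9 3B 40 EC 99 97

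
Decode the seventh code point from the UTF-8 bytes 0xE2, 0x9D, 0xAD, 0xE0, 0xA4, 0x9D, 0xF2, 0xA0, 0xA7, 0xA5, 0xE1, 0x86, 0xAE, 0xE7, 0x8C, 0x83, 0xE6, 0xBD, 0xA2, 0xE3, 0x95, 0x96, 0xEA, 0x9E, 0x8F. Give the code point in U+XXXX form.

U+3556

Offset 0: leading byte 0xE2 = 11100010 → 3-byte char #1 = E2 9D AD.
Offset 3: leading byte 0xE0 = 11100000 → 3-byte char #2 = E0 A4 9D.
Offset 6: leading byte 0xF2 = 11110010 → 4-byte char #3 = F2 A0 A7 A5.
Offset 10: leading byte 0xE1 = 11100001 → 3-byte char #4 = E1 86 AE.
Offset 13: leading byte 0xE7 = 11100111 → 3-byte char #5 = E7 8C 83.
Offset 16: leading byte 0xE6 = 11100110 → 3-byte char #6 = E6 BD A2.
Offset 19: leading byte 0xE3 = 11100011 → 3-byte char #7 = E3 95 96.
Leading byte 0xE3 = 11100011 matches 1110xxxx → 3-byte sequence.
Byte 1: 0xE3 = 11100011, payload 0011 (4 bits).
Byte 2: 0x95 = 10010101 (10xxxxxx ✓), payload 010101.
Byte 3: 0x96 = 10010110 (10xxxxxx ✓), payload 010110.
Concatenate: 0011010101010110 = 0x3556 (16 bits → U+3556).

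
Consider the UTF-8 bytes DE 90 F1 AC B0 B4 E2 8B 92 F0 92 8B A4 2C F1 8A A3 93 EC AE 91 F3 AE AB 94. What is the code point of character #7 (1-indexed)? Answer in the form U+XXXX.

U+CB91

Offset 0: leading byte 0xDE = 11011110 → 2-byte char #1 = DE 90.
Offset 2: leading byte 0xF1 = 11110001 → 4-byte char #2 = F1 AC B0 B4.
Offset 6: leading byte 0xE2 = 11100010 → 3-byte char #3 = E2 8B 92.
Offset 9: leading byte 0xF0 = 11110000 → 4-byte char #4 = F0 92 8B A4.
Offset 13: leading byte 0x2C = 00101100 → 1-byte char #5 = 2C.
Offset 14: leading byte 0xF1 = 11110001 → 4-byte char #6 = F1 8A A3 93.
Offset 18: leading byte 0xEC = 11101100 → 3-byte char #7 = EC AE 91.
Leading byte 0xEC = 11101100 matches 1110xxxx → 3-byte sequence.
Byte 1: 0xEC = 11101100, payload 1100 (4 bits).
Byte 2: 0xAE = 10101110 (10xxxxxx ✓), payload 101110.
Byte 3: 0x91 = 10010001 (10xxxxxx ✓), payload 010001.
Concatenate: 1100101110010001 = 0xCB91 (16 bits → U+CB91).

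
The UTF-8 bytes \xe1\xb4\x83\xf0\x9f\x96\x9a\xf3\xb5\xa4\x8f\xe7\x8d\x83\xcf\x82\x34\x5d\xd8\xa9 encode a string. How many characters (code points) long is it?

8

Byte at offset 0: 0xE1 = 11100001 → 3-byte char (#1). Advance 3.
Byte at offset 3: 0xF0 = 11110000 → 4-byte char (#2). Advance 4.
Byte at offset 7: 0xF3 = 11110011 → 4-byte char (#3). Advance 4.
Byte at offset 11: 0xE7 = 11100111 → 3-byte char (#4). Advance 3.
Byte at offset 14: 0xCF = 11001111 → 2-byte char (#5). Advance 2.
Byte at offset 16: 0x34 = 00110100 → 1-byte char (#6). Advance 1.
Byte at offset 17: 0x5D = 01011101 → 1-byte char (#7). Advance 1.
Byte at offset 18: 0xD8 = 11011000 → 2-byte char (#8). Advance 2.
Reached end at offset 20 after 8 code points.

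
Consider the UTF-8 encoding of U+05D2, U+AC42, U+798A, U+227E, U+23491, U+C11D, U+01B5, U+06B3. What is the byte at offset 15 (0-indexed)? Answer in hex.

0xEC

U+05D2 → 2-byte form D7 92 at offsets 0–1.
U+AC42 → 3-byte form EA B1 82 at offsets 2–4.
U+798A → 3-byte form E7 A6 8A at offsets 5–7.
U+227E → 3-byte form E2 89 BE at offsets 8–10.
U+23491 → 4-byte form F0 A3 92 91 at offsets 11–14.
U+C11D → 3-byte form EC 84 9D at offsets 15–17.
Offset 15 falls in char 6's range; it's byte 1 of EC 84 9D = 0xEC.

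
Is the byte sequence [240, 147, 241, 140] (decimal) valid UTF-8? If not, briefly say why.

invalid (non-continuation byte where continuation expected)

Leading byte 0xF0 = 11110000 → 4-byte form.
Byte 3 is 0xF1 = 11110001, which is not 10xxxxxx — expected a continuation byte.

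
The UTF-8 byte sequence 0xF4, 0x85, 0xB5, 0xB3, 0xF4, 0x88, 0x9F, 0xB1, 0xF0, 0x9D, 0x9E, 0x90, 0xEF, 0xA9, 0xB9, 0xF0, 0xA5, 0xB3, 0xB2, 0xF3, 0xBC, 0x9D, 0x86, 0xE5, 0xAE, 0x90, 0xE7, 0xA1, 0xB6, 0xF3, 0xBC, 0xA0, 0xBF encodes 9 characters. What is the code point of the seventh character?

U+5B90

Offset 0: leading byte 0xF4 = 11110100 → 4-byte char #1 = F4 85 B5 B3.
Offset 4: leading byte 0xF4 = 11110100 → 4-byte char #2 = F4 88 9F B1.
Offset 8: leading byte 0xF0 = 11110000 → 4-byte char #3 = F0 9D 9E 90.
Offset 12: leading byte 0xEF = 11101111 → 3-byte char #4 = EF A9 B9.
Offset 15: leading byte 0xF0 = 11110000 → 4-byte char #5 = F0 A5 B3 B2.
Offset 19: leading byte 0xF3 = 11110011 → 4-byte char #6 = F3 BC 9D 86.
Offset 23: leading byte 0xE5 = 11100101 → 3-byte char #7 = E5 AE 90.
Leading byte 0xE5 = 11100101 matches 1110xxxx → 3-byte sequence.
Byte 1: 0xE5 = 11100101, payload 0101 (4 bits).
Byte 2: 0xAE = 10101110 (10xxxxxx ✓), payload 101110.
Byte 3: 0x90 = 10010000 (10xxxxxx ✓), payload 010000.
Concatenate: 0101101110010000 = 0x5B90 (16 bits → U+5B90).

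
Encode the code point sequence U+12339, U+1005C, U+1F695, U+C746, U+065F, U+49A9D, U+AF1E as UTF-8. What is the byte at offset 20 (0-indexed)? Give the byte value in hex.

U+12339 → 4-byte form F0 92 8C B9 at offsets 0–3.
U+1005C → 4-byte form F0 90 81 9C at offsets 4–7.
U+1F695 → 4-byte form F0 9F 9A 95 at offsets 8–11.
U+C746 → 3-byte form EC 9D 86 at offsets 12–14.
U+065F → 2-byte form D9 9F at offsets 15–16.
U+49A9D → 4-byte form F1 89 AA 9D at offsets 17–20.
Offset 20 falls in char 6's range; it's byte 4 of F1 89 AA 9D = 0x9D.

0x9D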